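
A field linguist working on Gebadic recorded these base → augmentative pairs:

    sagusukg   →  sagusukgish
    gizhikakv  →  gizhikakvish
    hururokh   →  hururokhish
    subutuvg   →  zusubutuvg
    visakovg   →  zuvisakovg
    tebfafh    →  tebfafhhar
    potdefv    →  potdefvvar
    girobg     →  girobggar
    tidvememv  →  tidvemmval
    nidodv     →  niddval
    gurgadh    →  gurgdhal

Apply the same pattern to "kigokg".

"kigokg" has second-to-last letter 'k'. The stems whose second-to-last letter is 'k' (sagusukg → sagusukgish, gizhikakv → gizhikakvish, hururokh → hururokhish) add -ish.
The other patterns: stems whose second-to-last letter is 'v' add the prefix zu-; stems whose second-to-last letter is 'b' or 'f' double the final consonant and add -ar; stems whose second-to-last letter is 'd' or 'm' delete the last vowel and add -al.
So kigokg → kigokgish.

kigokgish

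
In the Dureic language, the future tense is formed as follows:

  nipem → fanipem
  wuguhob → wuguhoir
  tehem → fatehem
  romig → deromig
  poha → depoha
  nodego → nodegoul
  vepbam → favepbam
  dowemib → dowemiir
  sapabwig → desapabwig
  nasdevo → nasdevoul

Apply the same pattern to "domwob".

domwoir

"domwob" ends in -b. The stems ending in -b (dowemib → dowemiir, wuguhob → wuguhoir) drop the final letter and add -ir.
So domwob → domwoir.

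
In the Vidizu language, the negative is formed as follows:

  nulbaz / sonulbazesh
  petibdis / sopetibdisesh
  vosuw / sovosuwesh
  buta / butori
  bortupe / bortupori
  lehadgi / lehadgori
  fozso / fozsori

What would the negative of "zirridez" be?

nulbaz and buta both have last vowel 'a' yet inflect differently (sonulbazesh, butori), so the last vowel is not what conditions the rule; whether the stem ends in a vowel or a consonant is.
"zirridez" ends in a consonant. The stems ending in a consonant (nulbaz → sonulbazesh, petibdis → sopetibdisesh, vosuw → sovosuwesh) add so- … -esh around the stem.
So zirridez → sozirridezesh.

sozirridezesh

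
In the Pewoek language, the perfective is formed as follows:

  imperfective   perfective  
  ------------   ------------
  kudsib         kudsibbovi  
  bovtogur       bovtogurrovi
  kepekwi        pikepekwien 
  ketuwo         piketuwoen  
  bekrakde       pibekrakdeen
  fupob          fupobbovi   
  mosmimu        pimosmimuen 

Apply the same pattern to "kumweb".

fupob and ketuwo both have last vowel 'o' yet inflect differently (fupobbovi, piketuwoen), so the last vowel is not what conditions the rule; whether the stem ends in a vowel or a consonant is.
"kumweb" ends in a consonant. The stems ending in a consonant (bovtogur → bovtogurrovi, fupob → fupobbovi, kudsib → kudsibbovi) double the final consonant and add -ovi.
The other pattern: stems ending in a vowel add pi- … -en around the stem.
So kumweb → kumwebbovi.

kumwebbovi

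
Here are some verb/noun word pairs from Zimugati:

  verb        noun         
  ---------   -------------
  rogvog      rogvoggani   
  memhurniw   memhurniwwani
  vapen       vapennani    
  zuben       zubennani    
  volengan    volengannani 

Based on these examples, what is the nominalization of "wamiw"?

Every pair shown (rogvog → rogvoggani, memhurniw → memhurniwwani, vapen → vapennani, …) follows the same rule: double the final consonant and add -ani.
So wamiw → wamiwwani.

wamiwwani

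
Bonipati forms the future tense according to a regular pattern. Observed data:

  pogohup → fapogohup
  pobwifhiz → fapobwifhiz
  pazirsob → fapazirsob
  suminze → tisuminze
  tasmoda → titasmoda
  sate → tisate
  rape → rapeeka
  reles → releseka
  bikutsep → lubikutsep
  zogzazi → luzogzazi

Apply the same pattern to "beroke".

suminze and rape both end in -e yet inflect differently (tisuminze, rapeeka), so the final letter is not what conditions the rule; the first letter is.
"beroke" begins with b-. The one such stem in the data (bikutsep → lubikutsep) adds the prefix lu-, so the same rule applies.
So beroke → luberoke.

luberoke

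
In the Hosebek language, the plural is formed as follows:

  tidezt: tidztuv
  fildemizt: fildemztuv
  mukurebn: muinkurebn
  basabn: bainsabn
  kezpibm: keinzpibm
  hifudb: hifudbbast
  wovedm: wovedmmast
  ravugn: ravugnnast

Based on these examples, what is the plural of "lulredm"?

lulredmmast

kezpibm and wovedm both end in -m yet inflect differently (keinzpibm, wovedmmast), so the final letter is not what conditions the rule; the second-to-last letter is.
"lulredm" has second-to-last letter 'd'. The stems whose second-to-last letter is 'd' (hifudb → hifudbbast, wovedm → wovedmmast) double the final consonant and add -ast.
The other patterns: stems whose second-to-last letter is 'z' delete the last vowel and add -uv; stems whose second-to-last letter is 'b' insert -in- after the first vowel.
So lulredm → lulredmmast.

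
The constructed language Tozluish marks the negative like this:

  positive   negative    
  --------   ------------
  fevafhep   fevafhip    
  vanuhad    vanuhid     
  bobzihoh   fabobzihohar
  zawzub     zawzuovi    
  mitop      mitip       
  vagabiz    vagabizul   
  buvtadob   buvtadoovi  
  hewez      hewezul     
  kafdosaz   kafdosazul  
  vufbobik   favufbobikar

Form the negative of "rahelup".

rahelip

buvtadob and mitop both have last vowel 'o' yet inflect differently (buvtadoovi, mitip), so the last vowel is not what conditions the rule; the final letter is.
"rahelup" ends in -p. The stems ending in -p (mitop → mitip, fevafhep → fevafhip) change the last vowel to 'i'.
So rahelup → rahelip.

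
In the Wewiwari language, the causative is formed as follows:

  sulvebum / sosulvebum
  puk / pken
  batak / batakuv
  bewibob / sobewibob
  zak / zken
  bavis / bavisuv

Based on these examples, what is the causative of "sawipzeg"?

zak and batak both end in -k yet inflect differently (zken, batakuv), so the final letter is not what conditions the rule; the number of vowels is.
"sawipzeg" has 3 vowels. The stems with 3 vowels (bewibob → sobewibob, sulvebum → sosulvebum) add the prefix so-.
So sawipzeg → sosawipzeg.

sosawipzeg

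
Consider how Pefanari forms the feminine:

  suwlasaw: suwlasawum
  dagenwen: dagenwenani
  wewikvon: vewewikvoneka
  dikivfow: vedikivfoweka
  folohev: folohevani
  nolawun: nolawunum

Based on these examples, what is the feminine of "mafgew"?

wewikvon and dagenwen both end in -n yet inflect differently (vewewikvoneka, dagenwenani), so the final letter is not what conditions the rule; the last vowel is.
"mafgew" has last vowel 'e'. The stems whose last vowel is 'e' (folohev → folohevani, dagenwen → dagenwenani) add -ani.
So mafgew → mafgewani.

mafgewani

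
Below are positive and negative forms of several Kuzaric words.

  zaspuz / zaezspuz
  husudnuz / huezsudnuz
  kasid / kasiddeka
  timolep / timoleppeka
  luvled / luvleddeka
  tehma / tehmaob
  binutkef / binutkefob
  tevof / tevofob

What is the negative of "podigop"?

podigoppeka

timolep and binutkef both have last vowel 'e' yet inflect differently (timoleppeka, binutkefob), so the last vowel is not what conditions the rule; the final letter is.
"podigop" ends in -p. The one such stem in the data (timolep → timoleppeka) doubles the final consonant and adds -eka (as do kasid, luvled), so the same rule applies.
The other patterns: stems ending in -z insert -ez- after the first vowel; stems ending in -a or -f add -ob.
So podigop → podigoppeka.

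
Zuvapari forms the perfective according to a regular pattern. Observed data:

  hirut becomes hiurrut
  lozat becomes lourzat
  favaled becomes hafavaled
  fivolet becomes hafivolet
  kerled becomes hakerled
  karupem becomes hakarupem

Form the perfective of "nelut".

fivolet and lozat both end in -t yet inflect differently (hafivolet, lourzat), so the final letter is not what conditions the rule; the last vowel is.
"nelut" has last vowel 'u'. The one such stem in the data (hirut → hiurrut) inserts -ur- after the first vowel (as does lozat), so the same rule applies.
The other pattern: stems whose last vowel is 'e' add the prefix ha-.
So nelut → neurlut.

neurlut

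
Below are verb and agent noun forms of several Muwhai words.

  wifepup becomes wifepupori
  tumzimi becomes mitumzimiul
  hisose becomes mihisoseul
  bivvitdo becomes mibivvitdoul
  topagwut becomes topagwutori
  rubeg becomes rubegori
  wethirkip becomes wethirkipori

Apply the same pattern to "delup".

tumzimi and wethirkip both have last vowel 'i' yet inflect differently (mitumzimiul, wethirkipori), so the last vowel is not what conditions the rule; whether the stem ends in a vowel or a consonant is.
"delup" ends in a consonant. The stems ending in a consonant (wethirkip → wethirkipori, rubeg → rubegori, topagwut → topagwutori) add -ori.
The other pattern: stems ending in a vowel add mi- … -ul around the stem.
So delup → delupori.

delupori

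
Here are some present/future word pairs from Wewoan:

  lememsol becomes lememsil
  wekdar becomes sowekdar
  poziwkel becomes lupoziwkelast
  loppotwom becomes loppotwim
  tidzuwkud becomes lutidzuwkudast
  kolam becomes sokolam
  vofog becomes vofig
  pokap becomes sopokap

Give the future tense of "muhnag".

somuhnag

kolam and loppotwom both end in -m yet inflect differently (sokolam, loppotwim), so the final letter is not what conditions the rule; the last vowel is.
"muhnag" has last vowel 'a'. The stems whose last vowel is 'a' (wekdar → sowekdar, kolam → sokolam, pokap → sopokap) add the prefix so-.
The other patterns: stems whose last vowel is 'o' change the last vowel to 'i'; stems whose last vowel is 'e' or 'u' add lu- … -ast around the stem.
So muhnag → somuhnag.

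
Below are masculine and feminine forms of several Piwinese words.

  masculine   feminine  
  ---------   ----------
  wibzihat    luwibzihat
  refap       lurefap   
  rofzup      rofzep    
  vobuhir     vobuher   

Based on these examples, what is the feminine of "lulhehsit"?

refap and rofzup both end in -p yet inflect differently (lurefap, rofzep), so the final letter is not what conditions the rule; the last vowel is.
"lulhehsit" has last vowel 'i'. The one such stem in the data (vobuhir → vobuher) changes the last vowel to 'e' (as does rofzup), so the same rule applies.
So lulhehsit → lulhehset.

lulhehset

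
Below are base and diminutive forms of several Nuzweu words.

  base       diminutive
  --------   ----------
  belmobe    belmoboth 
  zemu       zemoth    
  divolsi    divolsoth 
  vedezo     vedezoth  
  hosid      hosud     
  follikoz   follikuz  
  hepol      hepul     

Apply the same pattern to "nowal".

nowul

divolsi and hosid both have last vowel 'i' yet inflect differently (divolsoth, hosud), so the last vowel is not what conditions the rule; whether the stem ends in a vowel or a consonant is.
"nowal" ends in a consonant. The stems ending in a consonant (hosid → hosud, follikoz → follikuz, hepol → hepul) change the last vowel to 'u'.
The other pattern: stems ending in a vowel drop the final letter and add -oth.
So nowal → nowul.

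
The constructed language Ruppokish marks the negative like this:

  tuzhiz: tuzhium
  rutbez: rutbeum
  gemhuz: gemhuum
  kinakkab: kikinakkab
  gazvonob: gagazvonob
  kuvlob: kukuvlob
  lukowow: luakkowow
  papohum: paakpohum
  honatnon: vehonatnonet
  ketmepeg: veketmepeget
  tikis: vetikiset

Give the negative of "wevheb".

gazvonob and lukowow both have last vowel 'o' yet inflect differently (gagazvonob, luakkowow), so the last vowel is not what conditions the rule; the final letter is.
"wevheb" ends in -b. The stems ending in -b (kinakkab → kikinakkab, gazvonob → gagazvonob, kuvlob → kukuvlob) repeat the first consonant+vowel as a prefix.
The other patterns: stems ending in -z drop the final letter and add -um; stems ending in -m or -w insert -ak- after the first vowel; stems ending in -g, -n or -s add ve- … -et around the stem.
So wevheb → wewevheb.

wewevheb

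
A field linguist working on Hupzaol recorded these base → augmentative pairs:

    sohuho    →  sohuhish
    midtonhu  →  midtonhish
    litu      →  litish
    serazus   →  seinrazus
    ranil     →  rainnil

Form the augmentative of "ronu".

midtonhu and serazus both have last vowel 'u' yet inflect differently (midtonhish, seinrazus), so the last vowel is not what conditions the rule; whether the stem ends in a vowel or a consonant is.
"ronu" ends in a vowel. The stems ending in a vowel (sohuho → sohuhish, midtonhu → midtonhish, litu → litish) drop the final letter and add -ish.
So ronu → ronish.

ronish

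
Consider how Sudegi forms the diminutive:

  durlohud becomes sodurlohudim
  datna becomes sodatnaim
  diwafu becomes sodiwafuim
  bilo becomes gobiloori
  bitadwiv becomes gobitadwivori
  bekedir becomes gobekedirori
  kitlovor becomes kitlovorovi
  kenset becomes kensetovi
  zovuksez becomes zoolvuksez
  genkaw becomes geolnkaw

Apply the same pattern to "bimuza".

bekedir and kitlovor both end in -r yet inflect differently (gobekedirori, kitlovorovi), so the final letter is not what conditions the rule; the first letter is.
"bimuza" begins with b-. The stems beginning with b- (bilo → gobiloori, bitadwiv → gobitadwivori, bekedir → gobekedirori) add go- … -ori around the stem.
The other patterns: stems beginning with d- add so- … -im around the stem; stems beginning with k- add -ovi; stems beginning with g- or z- insert -ol- after the first vowel.
So bimuza → gobimuzaori.

gobimuzaori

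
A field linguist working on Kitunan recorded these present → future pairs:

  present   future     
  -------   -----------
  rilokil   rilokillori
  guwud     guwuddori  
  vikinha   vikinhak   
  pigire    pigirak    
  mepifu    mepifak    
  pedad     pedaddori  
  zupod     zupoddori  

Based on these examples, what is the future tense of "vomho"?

vomhak

mepifu and guwud both have last vowel 'u' yet inflect differently (mepifak, guwuddori), so the last vowel is not what conditions the rule; whether the stem ends in a vowel or a consonant is.
"vomho" ends in a vowel. The stems ending in a vowel (mepifu → mepifak, vikinha → vikinhak, pigire → pigirak) drop the final letter and add -ak.
The other pattern: stems ending in a consonant double the final consonant and add -ori.
So vomho → vomhak.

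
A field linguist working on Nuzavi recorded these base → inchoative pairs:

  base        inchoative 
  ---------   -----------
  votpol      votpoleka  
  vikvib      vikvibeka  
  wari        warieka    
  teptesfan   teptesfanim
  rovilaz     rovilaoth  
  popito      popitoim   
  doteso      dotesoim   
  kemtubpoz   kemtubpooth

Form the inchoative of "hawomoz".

hawomooth

doteso and kemtubpoz both have last vowel 'o' yet inflect differently (dotesoim, kemtubpooth), so the last vowel is not what conditions the rule; the final letter is.
"hawomoz" ends in -z. The stems ending in -z (kemtubpoz → kemtubpooth, rovilaz → rovilaoth) drop the final letter and add -oth.
The other patterns: stems ending in -n or -o add -im; stems ending in -b, -i or -l add -eka.
So hawomoz → hawomooth.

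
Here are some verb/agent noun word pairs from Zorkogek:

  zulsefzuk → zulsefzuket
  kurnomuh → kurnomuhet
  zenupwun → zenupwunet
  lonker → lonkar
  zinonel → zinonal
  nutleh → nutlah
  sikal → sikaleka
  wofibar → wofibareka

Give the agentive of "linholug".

kurnomuh and nutleh both end in -h yet inflect differently (kurnomuhet, nutlah), so the final letter is not what conditions the rule; the last vowel is.
"linholug" has last vowel 'u'. The stems whose last vowel is 'u' (zulsefzuk → zulsefzuket, kurnomuh → kurnomuhet, zenupwun → zenupwunet) add -et.
The other patterns: stems whose last vowel is 'e' change the last vowel to 'a'; stems whose last vowel is 'a' add -eka.
So linholug → linholuget.

linholuget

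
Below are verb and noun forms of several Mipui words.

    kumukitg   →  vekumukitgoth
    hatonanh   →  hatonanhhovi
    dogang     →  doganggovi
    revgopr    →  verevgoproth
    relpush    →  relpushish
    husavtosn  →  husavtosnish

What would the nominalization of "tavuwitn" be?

"tavuwitn" has second-to-last letter 't'. The one such stem in the data (kumukitg → vekumukitgoth) adds ve- … -oth around the stem, so the same rule applies.
The other patterns: stems whose second-to-last letter is 'n' double the final consonant and add -ovi; stems whose second-to-last letter is 's' add -ish.
So tavuwitn → vetavuwitnoth.

vetavuwitnoth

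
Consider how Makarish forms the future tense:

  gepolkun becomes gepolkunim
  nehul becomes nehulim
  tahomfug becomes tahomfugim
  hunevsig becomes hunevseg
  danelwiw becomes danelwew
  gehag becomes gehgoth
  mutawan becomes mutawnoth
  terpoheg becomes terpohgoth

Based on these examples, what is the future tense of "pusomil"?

pusomel

tahomfug and hunevsig both end in -g yet inflect differently (tahomfugim, hunevseg), so the final letter is not what conditions the rule; the last vowel is.
"pusomil" has last vowel 'i'. The stems whose last vowel is 'i' (hunevsig → hunevseg, danelwiw → danelwew) change the last vowel to 'e'.
So pusomil → pusomel.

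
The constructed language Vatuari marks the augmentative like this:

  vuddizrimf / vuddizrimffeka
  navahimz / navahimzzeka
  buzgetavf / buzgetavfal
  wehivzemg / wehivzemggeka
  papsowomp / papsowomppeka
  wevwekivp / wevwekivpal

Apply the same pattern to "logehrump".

logehrumppeka

papsowomp and wevwekivp both end in -p yet inflect differently (papsowomppeka, wevwekivpal), so the final letter is not what conditions the rule; the second-to-last letter is.
"logehrump" has second-to-last letter 'm'. The stems whose second-to-last letter is 'm' (vuddizrimf → vuddizrimffeka, wehivzemg → wehivzemggeka, papsowomp → papsowomppeka) double the final consonant and add -eka.
The other pattern: stems whose second-to-last letter is 'v' add -al.
So logehrump → logehrumppeka.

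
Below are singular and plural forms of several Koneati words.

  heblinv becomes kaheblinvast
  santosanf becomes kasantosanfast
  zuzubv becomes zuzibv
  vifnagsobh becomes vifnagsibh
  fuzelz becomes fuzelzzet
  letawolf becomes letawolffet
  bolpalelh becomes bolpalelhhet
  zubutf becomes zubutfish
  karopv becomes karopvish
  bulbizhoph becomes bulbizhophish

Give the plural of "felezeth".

felezethish

"felezeth" has second-to-last letter 't'. The one such stem in the data (zubutf → zubutfish) adds -ish, so the same rule applies.
So felezeth → felezethish.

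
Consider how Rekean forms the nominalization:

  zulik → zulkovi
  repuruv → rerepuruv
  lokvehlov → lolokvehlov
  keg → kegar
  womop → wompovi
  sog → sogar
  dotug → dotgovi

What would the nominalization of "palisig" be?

papalisig

keg and dotug both end in -g yet inflect differently (kegar, dotgovi), so the final letter is not what conditions the rule; the number of vowels is.
"palisig" has 3 vowels. The stems with 3 vowels (repuruv → rerepuruv, lokvehlov → lolokvehlov) repeat the first consonant+vowel as a prefix.
The other patterns: stems with 1 vowel add -ar; stems with 2 vowels delete the last vowel and add -ovi.
So palisig → papalisig.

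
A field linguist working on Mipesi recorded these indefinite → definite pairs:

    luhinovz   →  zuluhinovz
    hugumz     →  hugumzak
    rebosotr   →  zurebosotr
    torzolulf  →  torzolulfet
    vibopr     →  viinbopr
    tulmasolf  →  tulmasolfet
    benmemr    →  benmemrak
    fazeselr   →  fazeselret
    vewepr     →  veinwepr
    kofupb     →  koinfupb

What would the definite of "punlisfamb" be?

benmemr and vibopr both end in -r yet inflect differently (benmemrak, viinbopr), so the final letter is not what conditions the rule; the second-to-last letter is.
"punlisfamb" has second-to-last letter 'm'. The stems whose second-to-last letter is 'm' (hugumz → hugumzak, benmemr → benmemrak) add -ak.
The other patterns: stems whose second-to-last letter is 'p' insert -in- after the first vowel; stems whose second-to-last letter is 'l' add -et; stems whose second-to-last letter is 't' or 'v' add the prefix zu-.
So punlisfamb → punlisfambak.

punlisfambak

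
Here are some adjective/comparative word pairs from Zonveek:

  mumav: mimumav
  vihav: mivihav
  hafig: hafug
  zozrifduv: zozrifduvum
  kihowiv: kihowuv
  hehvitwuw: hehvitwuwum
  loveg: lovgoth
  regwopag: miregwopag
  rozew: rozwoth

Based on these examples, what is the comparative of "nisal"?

regwopag and loveg both end in -g yet inflect differently (miregwopag, lovgoth), so the final letter is not what conditions the rule; the last vowel is.
"nisal" has last vowel 'a'. The stems whose last vowel is 'a' (vihav → mivihav, mumav → mimumav, regwopag → miregwopag) add the prefix mi-.
The other patterns: stems whose last vowel is 'e' delete the last vowel and add -oth; stems whose last vowel is 'i' change the last vowel to 'u'; stems whose last vowel is 'u' add -um.
So nisal → minisal.

minisal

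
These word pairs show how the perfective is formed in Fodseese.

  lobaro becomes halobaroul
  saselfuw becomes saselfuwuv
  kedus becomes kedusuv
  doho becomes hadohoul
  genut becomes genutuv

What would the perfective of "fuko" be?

hafukoul

doho and genut both have 2 vowels yet inflect differently (hadohoul, genutuv), so the number of vowels is not what conditions the rule; whether the stem ends in a vowel or a consonant is.
"fuko" ends in a vowel. The stems ending in a vowel (doho → hadohoul, lobaro → halobaroul) add ha- … -ul around the stem.
The other pattern: stems ending in a consonant add -uv.
So fuko → hafukoul.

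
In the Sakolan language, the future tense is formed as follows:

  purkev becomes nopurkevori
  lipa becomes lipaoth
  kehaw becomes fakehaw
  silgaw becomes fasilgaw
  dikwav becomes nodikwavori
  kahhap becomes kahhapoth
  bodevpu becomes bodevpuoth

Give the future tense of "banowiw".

dikwav and silgaw both have last vowel 'a' yet inflect differently (nodikwavori, fasilgaw), so the last vowel is not what conditions the rule; the final letter is.
"banowiw" ends in -w. The stems ending in -w (silgaw → fasilgaw, kehaw → fakehaw) add the prefix fa-.
So banowiw → fabanowiw.

fabanowiw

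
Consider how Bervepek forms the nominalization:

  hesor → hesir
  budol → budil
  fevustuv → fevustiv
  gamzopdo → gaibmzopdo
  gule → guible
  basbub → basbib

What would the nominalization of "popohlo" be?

poibpohlo

hesor and gamzopdo both have last vowel 'o' yet inflect differently (hesir, gaibmzopdo), so the last vowel is not what conditions the rule; whether the stem ends in a vowel or a consonant is.
"popohlo" ends in a vowel. The stems ending in a vowel (gamzopdo → gaibmzopdo, gule → guible) insert -ib- after the first vowel.
The other pattern: stems ending in a consonant change the last vowel to 'i'.
So popohlo → poibpohlo.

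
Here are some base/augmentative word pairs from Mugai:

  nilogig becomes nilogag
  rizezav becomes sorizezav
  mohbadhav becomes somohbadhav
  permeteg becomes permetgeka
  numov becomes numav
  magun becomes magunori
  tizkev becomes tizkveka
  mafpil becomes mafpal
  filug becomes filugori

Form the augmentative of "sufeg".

"sufeg" has last vowel 'e'. The stems whose last vowel is 'e' (permeteg → permetgeka, tizkev → tizkveka) delete the last vowel and add -eka.
The other patterns: stems whose last vowel is 'a' add the prefix so-; stems whose last vowel is 'u' add -ori; stems whose last vowel is 'i' or 'o' change the last vowel to 'a'.
So sufeg → sufgeka.

sufgeka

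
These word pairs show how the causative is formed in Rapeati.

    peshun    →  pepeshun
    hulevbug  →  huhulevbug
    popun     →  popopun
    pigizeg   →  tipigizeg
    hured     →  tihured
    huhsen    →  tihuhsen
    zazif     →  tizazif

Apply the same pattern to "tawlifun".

tatawlifun

hulevbug and pigizeg both end in -g yet inflect differently (huhulevbug, tipigizeg), so the final letter is not what conditions the rule; the last vowel is.
"tawlifun" has last vowel 'u'. The stems whose last vowel is 'u' (peshun → pepeshun, hulevbug → huhulevbug, popun → popopun) repeat the first consonant+vowel as a prefix.
The other pattern: stems whose last vowel is 'e' or 'i' add the prefix ti-.
So tawlifun → tatawlifun.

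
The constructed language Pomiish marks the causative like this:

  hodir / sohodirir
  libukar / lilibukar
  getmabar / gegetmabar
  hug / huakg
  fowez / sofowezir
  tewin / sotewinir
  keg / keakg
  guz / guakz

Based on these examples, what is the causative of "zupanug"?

"zupanug" has 3 vowels. The stems with 3 vowels (libukar → lilibukar, getmabar → gegetmabar) repeat the first consonant+vowel as a prefix.
The other patterns: stems with 1 vowel insert -ak- after the first vowel; stems with 2 vowels add so- … -ir around the stem.
So zupanug → zuzupanug.

zuzupanug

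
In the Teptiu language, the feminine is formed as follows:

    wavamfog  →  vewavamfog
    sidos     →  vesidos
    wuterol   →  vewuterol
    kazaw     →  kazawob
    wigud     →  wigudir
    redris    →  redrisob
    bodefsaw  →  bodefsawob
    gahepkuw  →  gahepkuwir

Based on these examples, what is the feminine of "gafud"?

gafudir

"gafud" has last vowel 'u'. The stems whose last vowel is 'u' (wigud → wigudir, gahepkuw → gahepkuwir) add -ir.
The other patterns: stems whose last vowel is 'o' add the prefix ve-; stems whose last vowel is 'a' or 'i' add -ob.
So gafud → gafudir.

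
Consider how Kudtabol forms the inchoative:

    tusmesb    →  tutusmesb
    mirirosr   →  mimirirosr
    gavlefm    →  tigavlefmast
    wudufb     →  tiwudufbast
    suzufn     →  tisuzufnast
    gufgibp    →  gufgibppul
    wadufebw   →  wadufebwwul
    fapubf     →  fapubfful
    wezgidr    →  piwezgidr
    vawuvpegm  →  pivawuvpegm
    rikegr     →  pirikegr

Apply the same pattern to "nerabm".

tusmesb and wudufb both end in -b yet inflect differently (tutusmesb, tiwudufbast), so the final letter is not what conditions the rule; the second-to-last letter is.
"nerabm" has second-to-last letter 'b'. The stems whose second-to-last letter is 'b' (gufgibp → gufgibppul, wadufebw → wadufebwwul, fapubf → fapubfful) double the final consonant and add -ul.
The other patterns: stems whose second-to-last letter is 's' repeat the first consonant+vowel as a prefix; stems whose second-to-last letter is 'f' add ti- … -ast around the stem; stems whose second-to-last letter is 'd' or 'g' add the prefix pi-.
So nerabm → nerabmmul.

nerabmmul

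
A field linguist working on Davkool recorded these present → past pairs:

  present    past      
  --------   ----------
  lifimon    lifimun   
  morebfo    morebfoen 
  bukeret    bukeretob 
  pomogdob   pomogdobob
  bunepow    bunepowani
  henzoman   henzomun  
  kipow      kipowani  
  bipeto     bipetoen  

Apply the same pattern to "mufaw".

lifimon and bipeto both have last vowel 'o' yet inflect differently (lifimun, bipetoen), so the last vowel is not what conditions the rule; the final letter is.
"mufaw" ends in -w. The stems ending in -w (bunepow → bunepowani, kipow → kipowani) add -ani.
The other patterns: stems ending in -n change the last vowel to 'u'; stems ending in -o add -en; stems ending in -b or -t add -ob.
So mufaw → mufawani.

mufawani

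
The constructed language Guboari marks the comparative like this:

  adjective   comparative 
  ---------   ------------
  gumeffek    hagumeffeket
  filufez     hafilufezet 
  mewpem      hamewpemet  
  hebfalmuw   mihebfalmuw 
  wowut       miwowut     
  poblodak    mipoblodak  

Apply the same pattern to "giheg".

"giheg" has last vowel 'e'. The stems whose last vowel is 'e' (gumeffek → hagumeffeket, filufez → hafilufezet, mewpem → hamewpemet) add ha- … -et around the stem.
The other pattern: stems whose last vowel is 'a' or 'u' add the prefix mi-.
So giheg → hagiheget.

hagiheget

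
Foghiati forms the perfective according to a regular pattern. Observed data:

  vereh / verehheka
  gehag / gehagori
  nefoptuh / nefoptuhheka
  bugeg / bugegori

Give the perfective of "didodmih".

vereh and bugeg both have last vowel 'e' yet inflect differently (verehheka, bugegori), so the last vowel is not what conditions the rule; the final letter is.
"didodmih" ends in -h. The stems ending in -h (nefoptuh → nefoptuhheka, vereh → verehheka) double the final consonant and add -eka.
So didodmih → didodmihheka.

didodmihheka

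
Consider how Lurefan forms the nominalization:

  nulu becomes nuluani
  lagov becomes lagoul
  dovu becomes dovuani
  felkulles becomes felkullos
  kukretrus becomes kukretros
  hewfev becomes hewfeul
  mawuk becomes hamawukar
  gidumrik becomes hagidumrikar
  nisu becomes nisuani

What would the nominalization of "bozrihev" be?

bozriheul

mawuk and kukretrus both have last vowel 'u' yet inflect differently (hamawukar, kukretros), so the last vowel is not what conditions the rule; the final letter is.
"bozrihev" ends in -v. The stems ending in -v (hewfev → hewfeul, lagov → lagoul) drop the final letter and add -ul.
So bozrihev → bozriheul.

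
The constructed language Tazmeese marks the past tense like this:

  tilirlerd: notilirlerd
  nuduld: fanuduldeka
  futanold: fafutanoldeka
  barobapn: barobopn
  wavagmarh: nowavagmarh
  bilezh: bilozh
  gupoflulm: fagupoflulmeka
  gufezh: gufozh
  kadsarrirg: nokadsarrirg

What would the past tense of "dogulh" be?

fadogulheka

tilirlerd and futanold both end in -d yet inflect differently (notilirlerd, fafutanoldeka), so the final letter is not what conditions the rule; the second-to-last letter is.
"dogulh" has second-to-last letter 'l'. The stems whose second-to-last letter is 'l' (futanold → fafutanoldeka, nuduld → fanuduldeka, gupoflulm → fagupoflulmeka) add fa- … -eka around the stem.
So dogulh → fadogulheka.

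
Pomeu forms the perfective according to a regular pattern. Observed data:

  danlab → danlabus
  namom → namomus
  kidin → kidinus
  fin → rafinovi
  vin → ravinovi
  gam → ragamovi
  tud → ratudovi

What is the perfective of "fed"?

rafedovi

"fed" has 1 vowel. The stems with 1 vowel (fin → rafinovi, vin → ravinovi, gam → ragamovi) add ra- … -ovi around the stem.
So fed → rafedovi.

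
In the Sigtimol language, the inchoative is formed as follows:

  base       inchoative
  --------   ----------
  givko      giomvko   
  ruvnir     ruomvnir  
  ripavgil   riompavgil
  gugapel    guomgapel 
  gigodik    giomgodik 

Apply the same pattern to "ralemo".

Every pair shown (givko → giomvko, ruvnir → ruomvnir, ripavgil → riompavgil, …) follows the same rule: insert -om- after the first vowel.
So ralemo → raomlemo.

raomlemo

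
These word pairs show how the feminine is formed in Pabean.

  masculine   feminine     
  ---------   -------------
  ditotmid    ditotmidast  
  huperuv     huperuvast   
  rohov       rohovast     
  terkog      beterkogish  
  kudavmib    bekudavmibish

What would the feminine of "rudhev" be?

rohov and terkog both have last vowel 'o' yet inflect differently (rohovast, beterkogish), so the last vowel is not what conditions the rule; the final letter is.
"rudhev" ends in -v. The stems ending in -v (huperuv → huperuvast, rohov → rohovast) add -ast.
The other pattern: stems ending in -b or -g add be- … -ish around the stem.
So rudhev → rudhevast.

rudhevast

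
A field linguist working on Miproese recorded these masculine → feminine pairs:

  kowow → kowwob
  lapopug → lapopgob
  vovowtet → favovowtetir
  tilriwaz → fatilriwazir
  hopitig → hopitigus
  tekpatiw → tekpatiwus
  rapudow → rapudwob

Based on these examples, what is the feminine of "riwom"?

riwmob

hopitig and lapopug both end in -g yet inflect differently (hopitigus, lapopgob), so the final letter is not what conditions the rule; the last vowel is.
"riwom" has last vowel 'o'. The stems whose last vowel is 'o' (rapudow → rapudwob, kowow → kowwob) delete the last vowel and add -ob.
So riwom → riwmob.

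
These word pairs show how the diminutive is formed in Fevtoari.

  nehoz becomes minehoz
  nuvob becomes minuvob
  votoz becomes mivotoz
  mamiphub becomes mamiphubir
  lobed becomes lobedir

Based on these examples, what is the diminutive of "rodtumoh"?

mirodtumoh

nuvob and mamiphub both end in -b yet inflect differently (minuvob, mamiphubir), so the final letter is not what conditions the rule; the last vowel is.
"rodtumoh" has last vowel 'o'. The stems whose last vowel is 'o' (nehoz → minehoz, nuvob → minuvob, votoz → mivotoz) add the prefix mi-.
The other pattern: stems whose last vowel is 'e' or 'u' add -ir.
So rodtumoh → mirodtumoh.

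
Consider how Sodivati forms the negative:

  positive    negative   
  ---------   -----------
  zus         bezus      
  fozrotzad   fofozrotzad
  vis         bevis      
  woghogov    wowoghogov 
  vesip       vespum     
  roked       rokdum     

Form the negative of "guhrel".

roked and fozrotzad both end in -d yet inflect differently (rokdum, fofozrotzad), so the final letter is not what conditions the rule; the number of vowels is.
"guhrel" has 2 vowels. The stems with 2 vowels (roked → rokdum, vesip → vespum) delete the last vowel and add -um.
So guhrel → guhrlum.

guhrlum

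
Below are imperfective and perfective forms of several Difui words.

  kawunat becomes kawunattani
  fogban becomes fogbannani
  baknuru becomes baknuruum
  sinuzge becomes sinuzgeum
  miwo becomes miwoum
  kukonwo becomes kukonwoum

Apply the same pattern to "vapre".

kawunat and kukonwo both begin with k- yet inflect differently (kawunattani, kukonwoum), so the first letter is not what conditions the rule; whether the stem ends in a vowel or a consonant is.
"vapre" ends in a vowel. The stems ending in a vowel (baknuru → baknuruum, sinuzge → sinuzgeum, miwo → miwoum) add -um.
The other pattern: stems ending in a consonant double the final consonant and add -ani.
So vapre → vapreum.

vapreum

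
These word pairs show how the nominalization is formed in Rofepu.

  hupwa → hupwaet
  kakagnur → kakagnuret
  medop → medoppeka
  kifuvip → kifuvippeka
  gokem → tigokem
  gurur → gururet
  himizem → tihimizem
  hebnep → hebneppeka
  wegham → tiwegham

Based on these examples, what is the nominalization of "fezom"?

hebnep and gokem both have last vowel 'e' yet inflect differently (hebneppeka, tigokem), so the last vowel is not what conditions the rule; the final letter is.
"fezom" ends in -m. The stems ending in -m (wegham → tiwegham, gokem → tigokem, himizem → tihimizem) add the prefix ti-.
The other patterns: stems ending in -p double the final consonant and add -eka; stems ending in -a or -r add -et.
So fezom → tifezom.

tifezom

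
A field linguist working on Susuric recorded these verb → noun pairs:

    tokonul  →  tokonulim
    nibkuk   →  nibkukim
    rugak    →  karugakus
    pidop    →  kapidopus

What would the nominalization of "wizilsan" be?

nibkuk and rugak both end in -k yet inflect differently (nibkukim, karugakus), so the final letter is not what conditions the rule; the last vowel is.
"wizilsan" has last vowel 'a'. The one such stem in the data (rugak → karugakus) adds ka- … -us around the stem, so the same rule applies.
So wizilsan → kawizilsanus.

kawizilsanus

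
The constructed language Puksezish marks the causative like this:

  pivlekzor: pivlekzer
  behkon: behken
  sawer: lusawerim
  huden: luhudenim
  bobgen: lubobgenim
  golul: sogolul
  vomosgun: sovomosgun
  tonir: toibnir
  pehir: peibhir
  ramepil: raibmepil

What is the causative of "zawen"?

luzawenim

pivlekzor and sawer both end in -r yet inflect differently (pivlekzer, lusawerim), so the final letter is not what conditions the rule; the last vowel is.
"zawen" has last vowel 'e'. The stems whose last vowel is 'e' (sawer → lusawerim, huden → luhudenim, bobgen → lubobgenim) add lu- … -im around the stem.
The other patterns: stems whose last vowel is 'o' change the last vowel to 'e'; stems whose last vowel is 'u' add the prefix so-; stems whose last vowel is 'i' insert -ib- after the first vowel.
So zawen → luzawenim.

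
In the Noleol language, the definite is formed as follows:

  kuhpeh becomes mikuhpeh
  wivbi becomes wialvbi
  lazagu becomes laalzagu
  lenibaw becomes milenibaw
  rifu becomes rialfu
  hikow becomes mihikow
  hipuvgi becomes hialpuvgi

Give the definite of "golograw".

hikow and hipuvgi both begin with h- yet inflect differently (mihikow, hialpuvgi), so the first letter is not what conditions the rule; whether the stem ends in a vowel or a consonant is.
"golograw" ends in a consonant. The stems ending in a consonant (hikow → mihikow, kuhpeh → mikuhpeh, lenibaw → milenibaw) add the prefix mi-.
The other pattern: stems ending in a vowel insert -al- after the first vowel.
So golograw → migolograw.

migolograw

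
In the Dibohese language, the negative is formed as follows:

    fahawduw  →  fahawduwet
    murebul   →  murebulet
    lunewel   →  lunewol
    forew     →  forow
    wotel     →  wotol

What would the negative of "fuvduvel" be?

fuvduvol

"fuvduvel" has last vowel 'e'. The stems whose last vowel is 'e' (lunewel → lunewol, forew → forow, wotel → wotol) change the last vowel to 'o'.
So fuvduvel → fuvduvol.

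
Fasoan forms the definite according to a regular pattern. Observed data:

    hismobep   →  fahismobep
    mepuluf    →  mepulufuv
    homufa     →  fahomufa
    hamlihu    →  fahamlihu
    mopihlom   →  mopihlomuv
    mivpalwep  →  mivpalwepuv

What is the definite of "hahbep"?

fahahbep

hismobep and mivpalwep both end in -p yet inflect differently (fahismobep, mivpalwepuv), so the final letter is not what conditions the rule; the first letter is.
"hahbep" begins with h-. The stems beginning with h- (hismobep → fahismobep, homufa → fahomufa, hamlihu → fahamlihu) add the prefix fa-.
The other pattern: stems beginning with m- add -uv.
So hahbep → fahahbep.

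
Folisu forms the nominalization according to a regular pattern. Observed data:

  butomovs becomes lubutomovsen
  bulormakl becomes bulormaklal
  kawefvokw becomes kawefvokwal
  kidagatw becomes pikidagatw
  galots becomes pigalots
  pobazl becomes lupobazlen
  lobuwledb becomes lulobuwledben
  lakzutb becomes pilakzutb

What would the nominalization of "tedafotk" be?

pitedafotk

"tedafotk" has second-to-last letter 't'. The stems whose second-to-last letter is 't' (kidagatw → pikidagatw, lakzutb → pilakzutb, galots → pigalots) add the prefix pi-.
The other patterns: stems whose second-to-last letter is 'k' add -al; stems whose second-to-last letter is 'd', 'v' or 'z' add lu- … -en around the stem.
So tedafotk → pitedafotk.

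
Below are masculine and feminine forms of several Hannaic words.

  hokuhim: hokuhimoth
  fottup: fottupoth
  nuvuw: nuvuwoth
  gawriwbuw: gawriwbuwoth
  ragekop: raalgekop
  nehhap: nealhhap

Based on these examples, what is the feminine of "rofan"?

roalfan

fottup and ragekop both end in -p yet inflect differently (fottupoth, raalgekop), so the final letter is not what conditions the rule; the last vowel is.
"rofan" has last vowel 'a'. The one such stem in the data (nehhap → nealhhap) inserts -al- after the first vowel (as does ragekop), so the same rule applies.
The other pattern: stems whose last vowel is 'i' or 'u' add -oth.
So rofan → roalfan.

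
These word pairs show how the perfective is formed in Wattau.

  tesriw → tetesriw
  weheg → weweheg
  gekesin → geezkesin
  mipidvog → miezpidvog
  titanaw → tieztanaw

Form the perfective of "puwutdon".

puezwutdon

weheg and mipidvog both end in -g yet inflect differently (weweheg, miezpidvog), so the final letter is not what conditions the rule; the number of vowels is.
"puwutdon" has 3 vowels. The stems with 3 vowels (gekesin → geezkesin, mipidvog → miezpidvog, titanaw → tieztanaw) insert -ez- after the first vowel.
The other pattern: stems with 2 vowels repeat the first consonant+vowel as a prefix.
So puwutdon → puezwutdon.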